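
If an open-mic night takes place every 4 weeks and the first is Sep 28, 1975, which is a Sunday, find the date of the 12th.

The 12th occurrence is 11 intervals after the first: 11 × 28 = 308 days after Sep 28, 1975.
Sep has 30 days — 2 days to the end of Sep leaves 306.
Oct has 31 days (275 left).
Nov has 30 days (245 left).
Dec has 31 days (214 left).
Jan has 31 days (183 left).
Feb has 29 days (154 left).
Mar has 31 days (123 left).
Apr has 30 days (93 left).
May has 31 days (62 left).
Jun has 30 days (32 left).
Jul has 31 days (1 left).
1 day into Aug → Aug 1, 1976.

Aug 1, 1976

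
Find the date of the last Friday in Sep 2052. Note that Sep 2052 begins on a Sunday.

Sep 27, 2052

Sep 2052 begins on a Sunday, so the first Friday is Sep 6 (5 days later).
Sep 2052 has 30 days. Adding weeks: 6, 13, 20, 27 — the last one ≤ 30 is the 27th.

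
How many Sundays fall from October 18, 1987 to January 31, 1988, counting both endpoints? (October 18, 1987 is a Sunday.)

16

October 18, 1987 is a Sunday; the first Sunday on or after it is October 18, 1987.
From October 18, 1987 to January 31, 1988: 13 + 30 + 31 + 31 = 105 days (rest of October, November, December, January).
105 ÷ 7 = 15 full weeks with remainder 0, so 15 more Sundays after the first → 16.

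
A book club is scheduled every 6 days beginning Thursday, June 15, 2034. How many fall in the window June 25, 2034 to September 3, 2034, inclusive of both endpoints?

Occurrences land 6·i days after June 15, 2034 for i = 0, 1, 2, …
June 25, 2034 is 10 days after the start; 10 ÷ 6 = 1 remainder 4; since the remainder is 4, round up to i = 2. First occurrence in the window: #3 on June 27, 2034 (2×6 = 12 days in).
September 3, 2034 is 80 days after the start; 80 ÷ 6 = 13 remainder 2. Last occurrence in the window: #14 on September 1, 2034.
Occurrences #3 through #14: 12 in total.

12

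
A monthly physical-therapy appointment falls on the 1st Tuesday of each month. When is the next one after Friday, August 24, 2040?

September 4, 2040

August 2040 starts on a Wednesday, so its 1st Tuesday is August 7, 2040 (6 days in).
That is not after August 24, 2040, so look at September 2040.
September 2040 starts on a Saturday, so its 1st Tuesday is September 4, 2040 (3 days in).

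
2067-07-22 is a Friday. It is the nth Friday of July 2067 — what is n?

4th

Day 22 falls in week ⌈22/7⌉ of the month.
Days 1–7 hold the 1st Friday, 8–14 the 2nd, 15–21 the 3rd, 22–28 the 4th, 29–31 the 5th.
22 is in the range for the 4th.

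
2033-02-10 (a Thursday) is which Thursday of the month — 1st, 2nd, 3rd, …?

2nd

Day 10 falls in week ⌈10/7⌉ of the month.
Days 1–7 hold the 1st Thursday, 8–14 the 2nd, 15–21 the 3rd, 22–28 the 4th, 29–31 the 5th.
10 is in the range for the 2nd.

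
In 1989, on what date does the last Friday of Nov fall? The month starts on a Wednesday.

Nov 1989 begins on a Wednesday, so the first Friday is Nov 3 (2 days later).
Nov 1989 has 30 days. Adding weeks: 3, 10, 17, 24 — the last one ≤ 30 is the 24th.

Nov 24, 1989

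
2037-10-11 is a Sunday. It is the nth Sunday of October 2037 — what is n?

Day 11 falls in week ⌈11/7⌉ of the month.
Days 1–7 hold the 1st Sunday, 8–14 the 2nd, 15–21 the 3rd, 22–28 the 4th, 29–31 the 5th.
11 is in the range for the 2nd.

2nd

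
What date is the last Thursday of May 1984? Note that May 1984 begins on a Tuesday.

May 1984 begins on a Tuesday, so the first Thursday is May 3 (2 days later).
May 1984 has 31 days. Adding weeks: 3, 10, 17, 24, 31 — the last one ≤ 31 is the 31st.

1984-05-31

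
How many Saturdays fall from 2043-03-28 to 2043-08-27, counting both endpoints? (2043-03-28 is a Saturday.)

2043-03-28 is a Saturday; the first Saturday on or after it is 2043-03-28.
From 2043-03-28 to 2043-08-27: 3 + 30 + 31 + 30 + 31 + 27 = 152 days (rest of March, April, May, June, July, August).
152 ÷ 7 = 21 full weeks with remainder 5, so 21 more Saturdays after the first → 22.

22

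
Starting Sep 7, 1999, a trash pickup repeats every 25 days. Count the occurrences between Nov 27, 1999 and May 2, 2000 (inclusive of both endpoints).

Occurrences land 25·i days after Sep 7, 1999 for i = 0, 1, 2, …
Nov 27, 1999 is 81 days after the start; 81 ÷ 25 = 3 remainder 6; since the remainder is 6, round up to i = 4. First occurrence in the window: #5 on Dec 16, 1999 (4×25 = 100 days in).
May 2, 2000 is 238 days after the start; 238 ÷ 25 = 9 remainder 13. Last occurrence in the window: #10 on Apr 19, 2000.
Occurrences #5 through #10: 6 in total.

6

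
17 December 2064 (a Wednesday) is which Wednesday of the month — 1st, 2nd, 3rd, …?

Day 17 falls in week ⌈17/7⌉ of the month.
Days 1–7 hold the 1st Wednesday, 8–14 the 2nd, 15–21 the 3rd, 22–28 the 4th, 29–31 the 5th.
17 is in the range for the 3rd.

3rd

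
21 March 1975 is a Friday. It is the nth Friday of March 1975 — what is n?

3rd

Day 21 falls in week ⌈21/7⌉ of the month.
Days 1–7 hold the 1st Friday, 8–14 the 2nd, 15–21 the 3rd, 22–28 the 4th, 29–31 the 5th.
21 is in the range for the 3rd.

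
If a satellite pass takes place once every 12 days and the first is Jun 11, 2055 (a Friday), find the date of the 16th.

The 16th occurrence is 15 intervals after the first: 15 × 12 = 180 days after Jun 11, 2055.
Jun has 30 days — 19 days to the end of Jun leaves 161.
Jul has 31 days (130 left).
Aug has 31 days (99 left).
Sep has 30 days (69 left).
Oct has 31 days (38 left).
Nov has 30 days (8 left).
8 days into Dec → Dec 8, 2055.

Dec 8, 2055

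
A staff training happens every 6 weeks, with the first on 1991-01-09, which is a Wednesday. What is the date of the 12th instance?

1992-04-15

The 12th occurrence is 11 intervals after the first: 11 × 42 = 462 days after 1991-01-09.
January has 31 days — 22 days to the end of January leaves 440.
From end of January to end of 1991 is 334 days (106 left).
January has 31 days (75 left).
February has 29 days (46 left).
March has 31 days (15 left).
15 days into April → 1992-04-15.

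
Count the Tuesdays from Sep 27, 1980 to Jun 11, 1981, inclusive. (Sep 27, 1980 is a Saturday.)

Sep 27, 1980 is a Saturday; the first Tuesday on or after it is Sep 30, 1980 (3 days later).
From Sep 30, 1980 to Jun 11, 1981: 0 + 31 + 30 + 31 + 31 + 28 + 31 + 30 + 31 + 11 = 254 days (rest of Sep, Oct, Nov, Dec, Jan, Feb, Mar, Apr, May, Jun).
254 ÷ 7 = 36 full weeks with remainder 2, so 36 more Tuesdays after the first → 37.

37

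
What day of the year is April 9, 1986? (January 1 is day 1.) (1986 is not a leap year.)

Days in months before April: 31 + 28 + 31 = 90.
Plus 9 days into April → day 99.

99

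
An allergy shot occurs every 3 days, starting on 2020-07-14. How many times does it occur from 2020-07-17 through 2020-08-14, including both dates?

Occurrences land 3·i days after 2020-07-14 for i = 0, 1, 2, …
2020-07-17 is 3 days after the start; 3 ÷ 3 = 1 remainder 0. First occurrence in the window: #2 on 2020-07-17 (1×3 = 3 days in).
2020-08-14 is 31 days after the start; 31 ÷ 3 = 10 remainder 1. Last occurrence in the window: #11 on 2020-08-13.
Occurrences #2 through #11: 10 in total.

10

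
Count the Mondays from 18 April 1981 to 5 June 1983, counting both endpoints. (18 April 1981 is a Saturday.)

18 April 1981 is a Saturday; the first Monday on or after it is 20 April 1981 (2 days later).
From 20 April 1981 to 5 June 1983: 255 + 365 + 156 = 776 days (rest of 1981, 1982, to 5 June 1983 in 1983).
776 ÷ 7 = 110 full weeks with remainder 6, so 110 more Mondays after the first → 111.

111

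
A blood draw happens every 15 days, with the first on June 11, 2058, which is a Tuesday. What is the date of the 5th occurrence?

The 5th occurrence is 4 intervals after the first: 4 × 15 = 60 days after June 11, 2058.
June has 30 days — 19 days to the end of June leaves 41.
July has 31 days (10 left).
10 days into August → August 10, 2058.

August 10, 2058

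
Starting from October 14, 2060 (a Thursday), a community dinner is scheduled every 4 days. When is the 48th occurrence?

April 20, 2061

The 48th occurrence is 47 intervals after the first: 47 × 4 = 188 days after October 14, 2060.
October has 31 days — 17 days to the end of October leaves 171.
November has 30 days (141 left).
December has 31 days (110 left).
January has 31 days (79 left).
February has 28 days (51 left).
March has 31 days (20 left).
20 days into April → April 20, 2061.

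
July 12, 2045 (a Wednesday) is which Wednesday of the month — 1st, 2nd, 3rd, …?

2nd

Day 12 falls in week ⌈12/7⌉ of the month.
Days 1–7 hold the 1st Wednesday, 8–14 the 2nd, 15–21 the 3rd, 22–28 the 4th, 29–31 the 5th.
12 is in the range for the 2nd.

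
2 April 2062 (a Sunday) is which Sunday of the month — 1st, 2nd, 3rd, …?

Day 2 falls in week ⌈2/7⌉ of the month.
Days 1–7 hold the 1st Sunday, 8–14 the 2nd, 15–21 the 3rd, 22–28 the 4th, 29–31 the 5th.
2 is in the range for the 1st.

1st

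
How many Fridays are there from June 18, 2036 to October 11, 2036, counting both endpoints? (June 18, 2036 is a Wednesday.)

June 18, 2036 is a Wednesday; the first Friday on or after it is June 20, 2036 (2 days later).
From June 20, 2036 to October 11, 2036: 10 + 31 + 31 + 30 + 11 = 113 days (rest of June, July, August, September, October).
113 ÷ 7 = 16 full weeks with remainder 1, so 16 more Fridays after the first → 17.

17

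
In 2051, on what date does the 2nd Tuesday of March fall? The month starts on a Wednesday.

March 2051 begins on a Wednesday, so the first Tuesday is March 7 (6 days later).
The 2nd Tuesday is 1 weeks later: 7 + 7 = 14.

March 14, 2051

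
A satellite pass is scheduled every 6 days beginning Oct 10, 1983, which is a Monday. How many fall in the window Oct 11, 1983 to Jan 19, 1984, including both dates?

16

Occurrences land 6·i days after Oct 10, 1983 for i = 0, 1, 2, …
Oct 11, 1983 is 1 day after the start; 1 ÷ 6 = 0 remainder 1; since the remainder is 1, round up to i = 1. First occurrence in the window: #2 on Oct 16, 1983 (1×6 = 6 days in).
Jan 19, 1984 is 101 days after the start; 101 ÷ 6 = 16 remainder 5. Last occurrence in the window: #17 on Jan 14, 1984.
Occurrences #2 through #17: 16 in total.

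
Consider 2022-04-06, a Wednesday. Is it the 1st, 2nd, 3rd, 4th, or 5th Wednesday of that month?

Day 6 falls in week ⌈6/7⌉ of the month.
Days 1–7 hold the 1st Wednesday, 8–14 the 2nd, 15–21 the 3rd, 22–28 the 4th, 29–31 the 5th.
6 is in the range for the 1st.

1st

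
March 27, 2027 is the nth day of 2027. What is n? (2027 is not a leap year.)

86

Days in months before March: 31 + 28 = 59.
Plus 27 days into March → day 86.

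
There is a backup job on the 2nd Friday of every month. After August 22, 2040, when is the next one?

August 2040 starts on a Wednesday; its first Friday is the 3rd, so the 2nd Friday is the 10th — August 10, 2040.
That is not after August 22, 2040, so look at September 2040.
September 2040 starts on a Saturday; its first Friday is the 7th, so the 2nd Friday is the 14th — September 14, 2040.

September 14, 2040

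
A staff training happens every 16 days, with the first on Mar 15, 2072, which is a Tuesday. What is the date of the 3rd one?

Apr 16, 2072

The 3rd occurrence is 2 intervals after the first: 2 × 16 = 32 days after Mar 15, 2072.
Mar has 31 days — 16 days to the end of Mar leaves 16.
16 days into Apr → Apr 16, 2072.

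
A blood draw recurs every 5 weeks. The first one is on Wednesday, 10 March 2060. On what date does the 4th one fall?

The 4th occurrence is 3 intervals after the first: 3 × 35 = 105 days after 10 March 2060.
March has 31 days — 21 days to the end of March leaves 84.
April has 30 days (54 left).
May has 31 days (23 left).
23 days into June → 23 June 2060.

23 June 2060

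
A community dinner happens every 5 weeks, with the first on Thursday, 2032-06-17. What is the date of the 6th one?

The 6th occurrence is 5 intervals after the first: 5 × 35 = 175 days after 2032-06-17.
June has 30 days — 13 days to the end of June leaves 162.
July has 31 days (131 left).
August has 31 days (100 left).
September has 30 days (70 left).
October has 31 days (39 left).
November has 30 days (9 left).
9 days into December → 2032-12-09.

2032-12-09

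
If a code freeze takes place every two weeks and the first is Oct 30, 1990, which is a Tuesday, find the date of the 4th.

Dec 11, 1990

The 4th occurrence is 3 intervals after the first: 3 × 14 = 42 days after Oct 30, 1990.
Oct has 31 days — 1 day to the end of Oct leaves 41.
Nov has 30 days (11 left).
11 days into Dec → Dec 11, 1990.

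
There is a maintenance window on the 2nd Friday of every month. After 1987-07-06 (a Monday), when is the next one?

1987-07-10

July 1987 starts on a Wednesday; its first Friday is the 3rd, so the 2nd Friday is the 10th — 1987-07-10.
1987-07-10 is after 1987-07-06, so that is the next one.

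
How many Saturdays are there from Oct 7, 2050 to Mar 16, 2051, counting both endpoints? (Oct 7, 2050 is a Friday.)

23

Oct 7, 2050 is a Friday; the first Saturday on or after it is Oct 8, 2050 (1 day later).
From Oct 8, 2050 to Mar 16, 2051: 23 + 30 + 31 + 31 + 28 + 16 = 159 days (rest of Oct, Nov, Dec, Jan, Feb, Mar).
159 ÷ 7 = 22 full weeks with remainder 5, so 22 more Saturdays after the first → 23.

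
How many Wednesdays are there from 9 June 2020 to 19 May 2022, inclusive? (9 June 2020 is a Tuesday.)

9 June 2020 is a Tuesday; the first Wednesday on or after it is 10 June 2020 (1 day later).
From 10 June 2020 to 19 May 2022: 204 + 365 + 139 = 708 days (rest of 2020, 2021, to 19 May 2022 in 2022).
708 ÷ 7 = 101 full weeks with remainder 1, so 101 more Wednesdays after the first → 102.

102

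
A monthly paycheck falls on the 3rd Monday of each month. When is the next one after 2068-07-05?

July 2068 starts on a Sunday; its first Monday is the 2nd, so the 3rd Monday is the 16th — 2068-07-16.
2068-07-16 is after 2068-07-05, so that is the next one.

2068-07-16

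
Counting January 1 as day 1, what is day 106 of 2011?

Jan has 31 days (106 − 31 = 75 remain).
Feb has 28 days (75 − 28 = 47 remain).
Mar has 31 days (47 − 31 = 16 remain).
16 into Apr → Apr 16.

Apr 16, 2011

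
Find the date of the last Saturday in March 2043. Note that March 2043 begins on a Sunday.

28 March 2043

March 2043 begins on a Sunday, so the first Saturday is March 7 (6 days later).
March 2043 has 31 days. Adding weeks: 7, 14, 21, 28 — the last one ≤ 31 is the 28th.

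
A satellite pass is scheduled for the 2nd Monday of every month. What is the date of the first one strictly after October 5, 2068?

October 2068 starts on a Monday; its first Monday is the 1st, so the 2nd Monday is the 8th — October 8, 2068.
October 8, 2068 is after October 5, 2068, so that is the next one.

October 8, 2068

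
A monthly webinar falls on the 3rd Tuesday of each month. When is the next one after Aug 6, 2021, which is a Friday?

Aug 2021 starts on a Sunday; its first Tuesday is the 3rd, so the 3rd Tuesday is the 17th — Aug 17, 2021.
Aug 17, 2021 is after Aug 6, 2021, so that is the next one.

Aug 17, 2021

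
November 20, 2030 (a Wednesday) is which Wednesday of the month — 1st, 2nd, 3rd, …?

3rd

Day 20 falls in week ⌈20/7⌉ of the month.
Days 1–7 hold the 1st Wednesday, 8–14 the 2nd, 15–21 the 3rd, 22–28 the 4th, 29–31 the 5th.
20 is in the range for the 3rd.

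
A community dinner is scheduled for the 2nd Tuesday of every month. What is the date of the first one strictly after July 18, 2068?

August 14, 2068

July 2068 starts on a Sunday; its first Tuesday is the 3rd, so the 2nd Tuesday is the 10th — July 10, 2068.
That is not after July 18, 2068, so look at August 2068.
August 2068 starts on a Wednesday; its first Tuesday is the 7th, so the 2nd Tuesday is the 14th — August 14, 2068.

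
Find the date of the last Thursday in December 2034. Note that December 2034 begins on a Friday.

December 28, 2034

December 2034 begins on a Friday, so the first Thursday is December 7 (6 days later).
December 2034 has 31 days. Adding weeks: 7, 14, 21, 28 — the last one ≤ 31 is the 28th.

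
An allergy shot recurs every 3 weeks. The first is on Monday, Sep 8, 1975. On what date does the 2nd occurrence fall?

The 2nd occurrence is 1 interval after the first: 1 × 21 = 21 days after Sep 8, 1975.
21 days later is Sep 29, 1975.

Sep 29, 1975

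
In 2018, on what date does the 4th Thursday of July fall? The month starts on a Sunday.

2018-07-26

July 2018 begins on a Sunday, so the first Thursday is July 5 (4 days later).
The 4th Thursday is 3 weeks later: 5 + 21 = 26.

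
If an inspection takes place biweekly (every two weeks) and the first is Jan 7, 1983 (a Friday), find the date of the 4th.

The 4th occurrence is 3 intervals after the first: 3 × 14 = 42 days after Jan 7, 1983.
Jan has 31 days — 24 days to the end of Jan leaves 18.
18 days into Feb → Feb 18, 1983.

Feb 18, 1983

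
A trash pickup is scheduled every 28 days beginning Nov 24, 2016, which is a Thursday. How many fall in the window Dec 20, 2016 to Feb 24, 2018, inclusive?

Occurrences land 28·i days after Nov 24, 2016 for i = 0, 1, 2, …
Dec 20, 2016 is 26 days after the start; 26 ÷ 28 = 0 remainder 26; since the remainder is 26, round up to i = 1. First occurrence in the window: #2 on Dec 22, 2016 (1×28 = 28 days in).
Feb 24, 2018 is 457 days after the start; 457 ÷ 28 = 16 remainder 9. Last occurrence in the window: #17 on Feb 15, 2018.
Occurrences #2 through #17: 16 in total.

16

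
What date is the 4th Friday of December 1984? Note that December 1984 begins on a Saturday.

December 1984 begins on a Saturday, so the first Friday is December 7 (6 days later).
The 4th Friday is 3 weeks later: 7 + 21 = 28.

28 December 1984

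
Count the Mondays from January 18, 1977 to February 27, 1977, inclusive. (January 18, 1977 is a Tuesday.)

January 18, 1977 is a Tuesday; the first Monday on or after it is January 24, 1977 (6 days later).
From January 24, 1977 to February 27, 1977: 7 + 27 = 34 days (rest of January, February).
34 ÷ 7 = 4 full weeks with remainder 6, so 4 more Mondays after the first → 5.

5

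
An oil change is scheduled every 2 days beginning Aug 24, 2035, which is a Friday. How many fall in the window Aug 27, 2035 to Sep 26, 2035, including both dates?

15

Occurrences land 2·i days after Aug 24, 2035 for i = 0, 1, 2, …
Aug 27, 2035 is 3 days after the start; 3 ÷ 2 = 1 remainder 1; since the remainder is 1, round up to i = 2. First occurrence in the window: #3 on Aug 28, 2035 (2×2 = 4 days in).
Sep 26, 2035 is 33 days after the start; 33 ÷ 2 = 16 remainder 1. Last occurrence in the window: #17 on Sep 25, 2035.
Occurrences #3 through #17: 15 in total.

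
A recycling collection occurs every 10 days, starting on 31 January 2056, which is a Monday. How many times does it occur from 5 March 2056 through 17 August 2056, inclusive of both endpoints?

Occurrences land 10·i days after 31 January 2056 for i = 0, 1, 2, …
5 March 2056 is 34 days after the start; 34 ÷ 10 = 3 remainder 4; since the remainder is 4, round up to i = 4. First occurrence in the window: #5 on 11 March 2056 (4×10 = 40 days in).
17 August 2056 is 199 days after the start; 199 ÷ 10 = 19 remainder 9. Last occurrence in the window: #20 on 8 August 2056.
Occurrences #5 through #20: 16 in total.

16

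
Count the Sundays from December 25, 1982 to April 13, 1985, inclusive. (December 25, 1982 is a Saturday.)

120

December 25, 1982 is a Saturday; the first Sunday on or after it is December 26, 1982 (1 day later).
From December 26, 1982 to April 13, 1985: 5 + 365 + 366 + 103 = 839 days (rest of 1982, 1983, 1984, to April 13, 1985 in 1985).
839 ÷ 7 = 119 full weeks with remainder 6, so 119 more Sundays after the first → 120.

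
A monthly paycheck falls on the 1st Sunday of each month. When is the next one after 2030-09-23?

September 2030 starts on a Sunday, so its 1st Sunday is 2030-09-01.
That is not after 2030-09-23, so look at October 2030.
October 2030 starts on a Tuesday, so its 1st Sunday is 2030-10-06 (5 days in).

2030-10-06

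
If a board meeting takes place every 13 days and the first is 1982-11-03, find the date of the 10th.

The 10th occurrence is 9 intervals after the first: 9 × 13 = 117 days after 1982-11-03.
November has 30 days — 27 days to the end of November leaves 90.
December has 31 days (59 left).
January has 31 days (28 left).
28 days into February → 1983-02-28.

1983-02-28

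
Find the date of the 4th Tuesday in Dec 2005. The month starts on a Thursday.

Dec 27, 2005

Dec 2005 begins on a Thursday, so the first Tuesday is Dec 6 (5 days later).
The 4th Tuesday is 3 weeks later: 6 + 21 = 27.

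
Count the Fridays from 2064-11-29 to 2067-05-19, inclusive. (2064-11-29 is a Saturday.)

2064-11-29 is a Saturday; the first Friday on or after it is 2064-12-05 (6 days later).
From 2064-12-05 to 2067-05-19: 26 + 365 + 365 + 139 = 895 days (rest of 2064, 2065, 2066, to 2067-05-19 in 2067).
895 ÷ 7 = 127 full weeks with remainder 6, so 127 more Fridays after the first → 128.

128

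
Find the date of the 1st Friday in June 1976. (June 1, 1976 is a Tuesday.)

4 June 1976

June 1976 begins on a Tuesday, so the first Friday is June 4 (3 days later).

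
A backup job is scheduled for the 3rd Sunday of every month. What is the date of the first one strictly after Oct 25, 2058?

Nov 17, 2058

Oct 2058 starts on a Tuesday; its first Sunday is the 6th, so the 3rd Sunday is the 20th — Oct 20, 2058.
That is not after Oct 25, 2058, so look at Nov 2058.
Nov 2058 starts on a Friday; its first Sunday is the 3rd, so the 3rd Sunday is the 17th — Nov 17, 2058.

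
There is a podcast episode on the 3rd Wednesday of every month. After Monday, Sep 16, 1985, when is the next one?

Sep 18, 1985

Sep 1985 starts on a Sunday; its first Wednesday is the 4th, so the 3rd Wednesday is the 18th — Sep 18, 1985.
Sep 18, 1985 is after Sep 16, 1985, so that is the next one.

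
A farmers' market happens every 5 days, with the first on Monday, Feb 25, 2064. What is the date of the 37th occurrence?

Aug 23, 2064

The 37th occurrence is 36 intervals after the first: 36 × 5 = 180 days after Feb 25, 2064.
Feb has 29 days — 4 days to the end of Feb leaves 176.
Mar has 31 days (145 left).
Apr has 30 days (115 left).
May has 31 days (84 left).
Jun has 30 days (54 left).
Jul has 31 days (23 left).
23 days into Aug → Aug 23, 2064.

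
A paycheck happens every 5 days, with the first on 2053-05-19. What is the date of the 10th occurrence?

The 10th occurrence is 9 intervals after the first: 9 × 5 = 45 days after 2053-05-19.
May has 31 days — 12 days to the end of May leaves 33.
June has 30 days (3 left).
3 days into July → 2053-07-03.

2053-07-03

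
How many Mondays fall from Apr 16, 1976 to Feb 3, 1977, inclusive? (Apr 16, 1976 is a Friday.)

42

Apr 16, 1976 is a Friday; the first Monday on or after it is Apr 19, 1976 (3 days later).
From Apr 19, 1976 to Feb 3, 1977: 11 + 31 + 30 + 31 + 31 + 30 + 31 + 30 + 31 + 31 + 3 = 290 days (rest of Apr, May, Jun, Jul, Aug, Sep, Oct, Nov, Dec, Jan, Feb).
290 ÷ 7 = 41 full weeks with remainder 3, so 41 more Mondays after the first → 42.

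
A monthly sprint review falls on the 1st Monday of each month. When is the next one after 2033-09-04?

September 2033 starts on a Thursday, so its 1st Monday is 2033-09-05 (4 days in).
2033-09-05 is after 2033-09-04, so that is the next one.

2033-09-05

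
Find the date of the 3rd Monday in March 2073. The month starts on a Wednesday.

March 20, 2073

March 2073 begins on a Wednesday, so the first Monday is March 6 (5 days later).
The 3rd Monday is 2 weeks later: 6 + 14 = 20.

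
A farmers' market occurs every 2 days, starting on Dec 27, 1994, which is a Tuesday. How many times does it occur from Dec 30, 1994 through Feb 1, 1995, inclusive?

17

Occurrences land 2·i days after Dec 27, 1994 for i = 0, 1, 2, …
Dec 30, 1994 is 3 days after the start; 3 ÷ 2 = 1 remainder 1; since the remainder is 1, round up to i = 2. First occurrence in the window: #3 on Dec 31, 1994 (2×2 = 4 days in).
Feb 1, 1995 is 36 days after the start; 36 ÷ 2 = 18 remainder 0. Last occurrence in the window: #19 on Feb 1, 1995.
Occurrences #3 through #19: 17 in total.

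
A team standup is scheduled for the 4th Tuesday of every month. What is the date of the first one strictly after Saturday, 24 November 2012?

27 November 2012

November 2012 starts on a Thursday; its first Tuesday is the 6th, so the 4th Tuesday is the 27th — 27 November 2012.
27 November 2012 is after 24 November 2012, so that is the next one.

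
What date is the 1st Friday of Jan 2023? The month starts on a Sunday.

Jan 6, 2023

Jan 2023 begins on a Sunday, so the first Friday is Jan 6 (5 days later).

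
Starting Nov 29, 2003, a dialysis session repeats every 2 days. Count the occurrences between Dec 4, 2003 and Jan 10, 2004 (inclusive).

19

Occurrences land 2·i days after Nov 29, 2003 for i = 0, 1, 2, …
Dec 4, 2003 is 5 days after the start; 5 ÷ 2 = 2 remainder 1; since the remainder is 1, round up to i = 3. First occurrence in the window: #4 on Dec 5, 2003 (3×2 = 6 days in).
Jan 10, 2004 is 42 days after the start; 42 ÷ 2 = 21 remainder 0. Last occurrence in the window: #22 on Jan 10, 2004.
Occurrences #4 through #22: 19 in total.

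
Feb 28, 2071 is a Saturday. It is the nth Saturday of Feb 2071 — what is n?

4th

Day 28 falls in week ⌈28/7⌉ of the month.
Days 1–7 hold the 1st Saturday, 8–14 the 2nd, 15–21 the 3rd, 22–28 the 4th, 29–31 the 5th.
28 is in the range for the 4th.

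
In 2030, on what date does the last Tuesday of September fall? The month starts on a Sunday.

24 September 2030

September 2030 begins on a Sunday, so the first Tuesday is September 3 (2 days later).
September 2030 has 30 days. Adding weeks: 3, 10, 17, 24 — the last one ≤ 30 is the 24th.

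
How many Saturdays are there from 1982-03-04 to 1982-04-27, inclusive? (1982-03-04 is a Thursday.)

8

1982-03-04 is a Thursday; the first Saturday on or after it is 1982-03-06 (2 days later).
From 1982-03-06 to 1982-04-27: 25 + 27 = 52 days (rest of March, April).
52 ÷ 7 = 7 full weeks with remainder 3, so 7 more Saturdays after the first → 8.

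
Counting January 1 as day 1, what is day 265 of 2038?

Jan has 31 days (265 − 31 = 234 remain).
Feb has 28 days (234 − 28 = 206 remain).
Mar has 31 days (206 − 31 = 175 remain).
Apr has 30 days (175 − 30 = 145 remain).
May has 31 days (145 − 31 = 114 remain).
Jun has 30 days (114 − 30 = 84 remain).
Jul has 31 days (84 − 31 = 53 remain).
Aug has 31 days (53 − 31 = 22 remain).
22 into Sep → Sep 22.

Sep 22, 2038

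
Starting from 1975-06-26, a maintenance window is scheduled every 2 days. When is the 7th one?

The 7th occurrence is 6 intervals after the first: 6 × 2 = 12 days after 1975-06-26.
June has 30 days — 4 days to the end of June leaves 8.
8 days into July → 1975-07-08.

1975-07-08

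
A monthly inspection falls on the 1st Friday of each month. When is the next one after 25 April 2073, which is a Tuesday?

April 2073 starts on a Saturday, so its 1st Friday is 7 April 2073 (6 days in).
That is not after 25 April 2073, so look at May 2073.
May 2073 starts on a Monday, so its 1st Friday is 5 May 2073 (4 days in).

5 May 2073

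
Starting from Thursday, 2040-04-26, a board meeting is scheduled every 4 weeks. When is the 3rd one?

2040-06-21

The 3rd occurrence is 2 intervals after the first: 2 × 28 = 56 days after 2040-04-26.
April has 30 days — 4 days to the end of April leaves 52.
May has 31 days (21 left).
21 days into June → 2040-06-21.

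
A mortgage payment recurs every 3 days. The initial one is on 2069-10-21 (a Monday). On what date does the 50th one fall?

2070-03-17

The 50th occurrence is 49 intervals after the first: 49 × 3 = 147 days after 2069-10-21.
October has 31 days — 10 days to the end of October leaves 137.
November has 30 days (107 left).
December has 31 days (76 left).
January has 31 days (45 left).
February has 28 days (17 left).
17 days into March → 2070-03-17.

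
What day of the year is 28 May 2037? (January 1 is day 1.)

148

Days in months before May: 31 + 28 + 31 + 30 = 120.
Plus 28 days into May → day 148.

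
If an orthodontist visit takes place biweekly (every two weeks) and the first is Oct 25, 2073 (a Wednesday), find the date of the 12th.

Mar 28, 2074

The 12th occurrence is 11 intervals after the first: 11 × 14 = 154 days after Oct 25, 2073.
Oct has 31 days — 6 days to the end of Oct leaves 148.
Nov has 30 days (118 left).
Dec has 31 days (87 left).
Jan has 31 days (56 left).
Feb has 28 days (28 left).
28 days into Mar → Mar 28, 2074.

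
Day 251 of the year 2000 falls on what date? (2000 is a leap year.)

2000-09-07

January has 31 days (251 − 31 = 220 remain).
February has 29 days (220 − 29 = 191 remain).
March has 31 days (191 − 31 = 160 remain).
April has 30 days (160 − 30 = 130 remain).
May has 31 days (130 − 31 = 99 remain).
June has 30 days (99 − 30 = 69 remain).
July has 31 days (69 − 31 = 38 remain).
August has 31 days (38 − 31 = 7 remain).
7 into September → September 7.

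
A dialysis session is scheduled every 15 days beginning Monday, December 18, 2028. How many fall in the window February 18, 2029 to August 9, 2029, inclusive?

11

Occurrences land 15·i days after December 18, 2028 for i = 0, 1, 2, …
February 18, 2029 is 62 days after the start; 62 ÷ 15 = 4 remainder 2; since the remainder is 2, round up to i = 5. First occurrence in the window: #6 on March 3, 2029 (5×15 = 75 days in).
August 9, 2029 is 234 days after the start; 234 ÷ 15 = 15 remainder 9. Last occurrence in the window: #16 on July 31, 2029.
Occurrences #6 through #16: 11 in total.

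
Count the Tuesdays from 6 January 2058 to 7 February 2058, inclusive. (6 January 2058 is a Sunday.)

6 January 2058 is a Sunday; the first Tuesday on or after it is 8 January 2058 (2 days later).
From 8 January 2058 to 7 February 2058: 23 + 7 = 30 days (rest of January, February).
30 ÷ 7 = 4 full weeks with remainder 2, so 4 more Tuesdays after the first → 5.

5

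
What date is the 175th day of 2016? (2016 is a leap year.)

June 23, 2016

January has 31 days (175 − 31 = 144 remain).
February has 29 days (144 − 29 = 115 remain).
March has 31 days (115 − 31 = 84 remain).
April has 30 days (84 − 30 = 54 remain).
May has 31 days (54 − 31 = 23 remain).
23 into June → June 23.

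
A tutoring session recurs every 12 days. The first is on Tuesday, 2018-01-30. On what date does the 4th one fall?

2018-03-07

The 4th occurrence is 3 intervals after the first: 3 × 12 = 36 days after 2018-01-30.
January has 31 days — 1 day to the end of January leaves 35.
February has 28 days (7 left).
7 days into March → 2018-03-07.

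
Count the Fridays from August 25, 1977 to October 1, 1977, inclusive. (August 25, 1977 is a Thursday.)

6

August 25, 1977 is a Thursday; the first Friday on or after it is August 26, 1977 (1 day later).
From August 26, 1977 to October 1, 1977: 5 + 30 + 1 = 36 days (rest of August, September, October).
36 ÷ 7 = 5 full weeks with remainder 1, so 5 more Fridays after the first → 6.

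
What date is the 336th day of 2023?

2 December 2023

January has 31 days (336 − 31 = 305 remain).
February has 28 days (305 − 28 = 277 remain).
March has 31 days (277 − 31 = 246 remain).
April has 30 days (246 − 30 = 216 remain).
May has 31 days (216 − 31 = 185 remain).
June has 30 days (185 − 30 = 155 remain).
July has 31 days (155 − 31 = 124 remain).
August has 31 days (124 − 31 = 93 remain).
September has 30 days (93 − 30 = 63 remain).
October has 31 days (63 − 31 = 32 remain).
November has 30 days (32 − 30 = 2 remain).
2 into December → December 2.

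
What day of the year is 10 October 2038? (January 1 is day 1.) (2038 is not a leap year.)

283

Days in months before October: 31 + 28 + 31 + 30 + 31 + 30 + 31 + 31 + 30 = 273.
Plus 10 days into October → day 283.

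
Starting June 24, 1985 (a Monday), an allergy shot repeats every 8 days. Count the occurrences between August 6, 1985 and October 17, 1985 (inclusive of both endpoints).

9

Occurrences land 8·i days after June 24, 1985 for i = 0, 1, 2, …
August 6, 1985 is 43 days after the start; 43 ÷ 8 = 5 remainder 3; since the remainder is 3, round up to i = 6. First occurrence in the window: #7 on August 11, 1985 (6×8 = 48 days in).
October 17, 1985 is 115 days after the start; 115 ÷ 8 = 14 remainder 3. Last occurrence in the window: #15 on October 14, 1985.
Occurrences #7 through #15: 9 in total.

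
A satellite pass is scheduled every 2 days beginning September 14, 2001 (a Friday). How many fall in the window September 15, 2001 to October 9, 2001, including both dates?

12

Occurrences land 2·i days after September 14, 2001 for i = 0, 1, 2, …
September 15, 2001 is 1 day after the start; 1 ÷ 2 = 0 remainder 1; since the remainder is 1, round up to i = 1. First occurrence in the window: #2 on September 16, 2001 (1×2 = 2 days in).
October 9, 2001 is 25 days after the start; 25 ÷ 2 = 12 remainder 1. Last occurrence in the window: #13 on October 8, 2001.
Occurrences #2 through #13: 12 in total.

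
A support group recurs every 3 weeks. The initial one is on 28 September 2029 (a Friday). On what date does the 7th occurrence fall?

The 7th occurrence is 6 intervals after the first: 6 × 21 = 126 days after 28 September 2029.
September has 30 days — 2 days to the end of September leaves 124.
October has 31 days (93 left).
November has 30 days (63 left).
December has 31 days (32 left).
January has 31 days (1 left).
1 day into February → 1 February 2030.

1 February 2030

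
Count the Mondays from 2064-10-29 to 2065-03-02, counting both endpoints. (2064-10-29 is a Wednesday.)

2064-10-29 is a Wednesday; the first Monday on or after it is 2064-11-03 (5 days later).
From 2064-11-03 to 2065-03-02: 27 + 31 + 31 + 28 + 2 = 119 days (rest of November, December, January, February, March).
119 ÷ 7 = 17 full weeks with remainder 0, so 17 more Mondays after the first → 18.

18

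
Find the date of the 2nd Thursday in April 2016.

2016-04-14

The first Thursday of April 2016 is April 7.
The 2nd Thursday is 1 weeks later: 7 + 7 = 14.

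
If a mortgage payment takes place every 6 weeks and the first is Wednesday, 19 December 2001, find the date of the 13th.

The 13th occurrence is 12 intervals after the first: 12 × 42 = 504 days after 19 December 2001.
December has 31 days — 12 days to the end of December leaves 492.
2002 has 365 days (127 left).
January has 31 days (96 left).
February has 28 days (68 left).
March has 31 days (37 left).
April has 30 days (7 left).
7 days into May → 7 May 2003.

7 May 2003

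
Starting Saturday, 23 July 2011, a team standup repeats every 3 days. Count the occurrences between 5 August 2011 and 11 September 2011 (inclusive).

12

Occurrences land 3·i days after 23 July 2011 for i = 0, 1, 2, …
5 August 2011 is 13 days after the start; 13 ÷ 3 = 4 remainder 1; since the remainder is 1, round up to i = 5. First occurrence in the window: #6 on 7 August 2011 (5×3 = 15 days in).
11 September 2011 is 50 days after the start; 50 ÷ 3 = 16 remainder 2. Last occurrence in the window: #17 on 9 September 2011.
Occurrences #6 through #17: 12 in total.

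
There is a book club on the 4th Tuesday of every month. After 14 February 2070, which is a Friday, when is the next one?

25 February 2070

February 2070 starts on a Saturday; its first Tuesday is the 4th, so the 4th Tuesday is the 25th — 25 February 2070.
25 February 2070 is after 14 February 2070, so that is the next one.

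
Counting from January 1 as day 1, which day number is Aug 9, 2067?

221

Days in months before Aug: 31 + 28 + 31 + 30 + 31 + 30 + 31 = 212.
Plus 9 days into Aug → day 221.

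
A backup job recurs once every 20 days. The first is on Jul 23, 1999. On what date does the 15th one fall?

The 15th occurrence is 14 intervals after the first: 14 × 20 = 280 days after Jul 23, 1999.
Jul has 31 days — 8 days to the end of Jul leaves 272.
Aug has 31 days (241 left).
Sep has 30 days (211 left).
Oct has 31 days (180 left).
Nov has 30 days (150 left).
Dec has 31 days (119 left).
Jan has 31 days (88 left).
Feb has 29 days (59 left).
Mar has 31 days (28 left).
28 days into Apr → Apr 28, 2000.

Apr 28, 2000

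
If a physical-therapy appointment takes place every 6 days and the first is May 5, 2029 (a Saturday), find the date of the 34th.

The 34th occurrence is 33 intervals after the first: 33 × 6 = 198 days after May 5, 2029.
May has 31 days — 26 days to the end of May leaves 172.
Jun has 30 days (142 left).
Jul has 31 days (111 left).
Aug has 31 days (80 left).
Sep has 30 days (50 left).
Oct has 31 days (19 left).
19 days into Nov → Nov 19, 2029.

Nov 19, 2029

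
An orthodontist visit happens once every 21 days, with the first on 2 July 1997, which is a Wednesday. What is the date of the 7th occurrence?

5 November 1997

The 7th occurrence is 6 intervals after the first: 6 × 21 = 126 days after 2 July 1997.
July has 31 days — 29 days to the end of July leaves 97.
August has 31 days (66 left).
September has 30 days (36 left).
October has 31 days (5 left).
5 days into November → 5 November 1997.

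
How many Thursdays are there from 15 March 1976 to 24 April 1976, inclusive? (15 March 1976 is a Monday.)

6

15 March 1976 is a Monday; the first Thursday on or after it is 18 March 1976 (3 days later).
From 18 March 1976 to 24 April 1976: 13 + 24 = 37 days (rest of March, April).
37 ÷ 7 = 5 full weeks with remainder 2, so 5 more Thursdays after the first → 6.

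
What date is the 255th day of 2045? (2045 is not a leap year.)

Sep 12, 2045

Jan has 31 days (255 − 31 = 224 remain).
Feb has 28 days (224 − 28 = 196 remain).
Mar has 31 days (196 − 31 = 165 remain).
Apr has 30 days (165 − 30 = 135 remain).
May has 31 days (135 − 31 = 104 remain).
Jun has 30 days (104 − 30 = 74 remain).
Jul has 31 days (74 − 31 = 43 remain).
Aug has 31 days (43 − 31 = 12 remain).
12 into Sep → Sep 12.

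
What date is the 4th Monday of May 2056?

The first Monday of May 2056 is May 1.
The 4th Monday is 3 weeks later: 1 + 21 = 22.

2056-05-22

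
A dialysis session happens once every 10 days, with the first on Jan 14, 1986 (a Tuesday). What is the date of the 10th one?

Apr 14, 1986

The 10th occurrence is 9 intervals after the first: 9 × 10 = 90 days after Jan 14, 1986.
Jan has 31 days — 17 days to the end of Jan leaves 73.
Feb has 28 days (45 left).
Mar has 31 days (14 left).
14 days into Apr → Apr 14, 1986.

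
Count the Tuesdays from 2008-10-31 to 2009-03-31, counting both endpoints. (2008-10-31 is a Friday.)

2008-10-31 is a Friday; the first Tuesday on or after it is 2008-11-04 (4 days later).
From 2008-11-04 to 2009-03-31: 26 + 31 + 31 + 28 + 31 = 147 days (rest of November, December, January, February, March).
147 ÷ 7 = 21 full weeks with remainder 0, so 21 more Tuesdays after the first → 22.

22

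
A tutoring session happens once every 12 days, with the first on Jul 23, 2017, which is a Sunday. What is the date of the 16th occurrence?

Jan 19, 2018

The 16th occurrence is 15 intervals after the first: 15 × 12 = 180 days after Jul 23, 2017.
Jul has 31 days — 8 days to the end of Jul leaves 172.
Aug has 31 days (141 left).
Sep has 30 days (111 left).
Oct has 31 days (80 left).
Nov has 30 days (50 left).
Dec has 31 days (19 left).
19 days into Jan → Jan 19, 2018.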